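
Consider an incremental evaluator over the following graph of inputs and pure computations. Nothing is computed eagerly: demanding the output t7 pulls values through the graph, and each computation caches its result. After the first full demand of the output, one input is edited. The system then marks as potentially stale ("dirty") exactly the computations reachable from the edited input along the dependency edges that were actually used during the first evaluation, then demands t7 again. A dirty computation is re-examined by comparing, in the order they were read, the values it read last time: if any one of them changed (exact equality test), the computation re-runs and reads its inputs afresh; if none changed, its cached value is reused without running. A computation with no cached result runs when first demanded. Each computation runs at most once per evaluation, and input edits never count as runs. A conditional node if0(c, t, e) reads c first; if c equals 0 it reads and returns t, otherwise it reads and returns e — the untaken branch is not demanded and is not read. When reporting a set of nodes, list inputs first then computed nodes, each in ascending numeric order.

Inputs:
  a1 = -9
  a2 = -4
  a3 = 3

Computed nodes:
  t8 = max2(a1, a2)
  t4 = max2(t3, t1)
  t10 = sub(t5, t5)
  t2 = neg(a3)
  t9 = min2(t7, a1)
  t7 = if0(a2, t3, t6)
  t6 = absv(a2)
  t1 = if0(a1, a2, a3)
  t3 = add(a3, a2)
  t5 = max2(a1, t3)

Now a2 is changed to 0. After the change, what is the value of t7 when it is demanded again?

Initial pass — values computed on the first demand:
  t6 = absv(-4) = 4
  t7 = if0(a2=-4 -> else branch t6) = 4

Second demand — change propagation:
  t3: newly demanded (no cache) — executes and yields 3.
  t6: dirty yet unreached — the second evaluation never asks for it.
  t7: re-runs because a2 -4->0; new result 3.

The important point: the flipped condition redirects demand; t6 is left stale, never re-checked.

t7 now evaluates to 3.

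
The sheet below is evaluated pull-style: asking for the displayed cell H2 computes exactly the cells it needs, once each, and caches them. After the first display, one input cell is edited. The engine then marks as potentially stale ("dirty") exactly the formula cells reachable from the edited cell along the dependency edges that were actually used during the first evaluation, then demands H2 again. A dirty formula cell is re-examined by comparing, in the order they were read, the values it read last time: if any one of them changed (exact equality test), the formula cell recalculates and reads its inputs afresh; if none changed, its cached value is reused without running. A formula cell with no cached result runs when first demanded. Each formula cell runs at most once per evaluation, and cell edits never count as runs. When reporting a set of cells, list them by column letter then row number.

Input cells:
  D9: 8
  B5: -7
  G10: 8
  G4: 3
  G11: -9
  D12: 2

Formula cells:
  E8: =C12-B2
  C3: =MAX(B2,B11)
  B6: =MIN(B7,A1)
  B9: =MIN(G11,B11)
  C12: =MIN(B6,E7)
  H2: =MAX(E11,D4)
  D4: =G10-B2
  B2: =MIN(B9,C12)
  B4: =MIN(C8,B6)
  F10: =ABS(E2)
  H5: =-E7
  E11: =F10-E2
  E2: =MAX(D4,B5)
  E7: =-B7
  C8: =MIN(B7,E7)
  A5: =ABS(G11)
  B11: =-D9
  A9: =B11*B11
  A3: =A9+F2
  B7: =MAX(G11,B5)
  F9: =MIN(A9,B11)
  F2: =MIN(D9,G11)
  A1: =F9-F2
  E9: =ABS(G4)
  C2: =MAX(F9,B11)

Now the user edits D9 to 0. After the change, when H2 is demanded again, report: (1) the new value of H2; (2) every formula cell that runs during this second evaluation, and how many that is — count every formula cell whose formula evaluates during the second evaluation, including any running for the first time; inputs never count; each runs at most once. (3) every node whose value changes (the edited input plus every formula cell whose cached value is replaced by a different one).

Demanding H2 again yields 17.
7 formula cells run: A1, A9, B6, B9, B11, F2, F9.
The nodes whose values change: A1, A9, B11, D9, F9.
Note where the cutoff bites: C12 is checked, finds nothing changed, and keeps its cache.

First demand of the output computes:
  B7 = MAX(-9, -7) = -7
  B11 = -(8) = -8
  A9 = -8 * -8 = 64
  B9 = MIN(-9, -8) = -9
  E7 = -(-7) = 7
  F2 = MIN(8, -9) = -9
  F9 = MIN(64, -8) = -8
  A1 = -8 - -9 = 1
  B6 = MIN(-7, 1) = -7
  C12 = MIN(-7, 7) = -7
  B2 = MIN(-9, -7) = -9
  D4 = 8 - -9 = 17
  E2 = MAX(17, -7) = 17
  F10 = ABS(17) = 17
  E11 = 17 - 17 = 0
  H2 = MAX(0, 17) = 17

After the edit, cleaning proceeds:
  B11: a read changed (D9 8->0) — executes, giving 0.
  A9: a read changed (B11 -8->0; B11 -8->0) — executes, giving 0.
  B9: a read changed (B11 -8->0) — executes, giving -9 — identical to its old value.
  F2: a read changed (D9 8->0) — executes, giving -9 — identical to its old value.
  F9: a read changed (A9 64->0; B11 -8->0) — executes, giving 0.
  A1: a read changed (F9 -8->0) — executes, giving 9.
  B6: a read changed (A1 1->9) — executes, giving -7 — identical to its old value.
  C12: dirty, but its reads are unchanged (B6 unchanged, E7 unchanged); cached -7 stands.
  B2: dirty, but its reads are unchanged (B9 unchanged, C12 unchanged); cached -9 stands.
  D4: dirty, but its reads are unchanged (G10 unchanged, B2 unchanged); cached 17 stands.
  E2: dirty, but its reads are unchanged (D4 unchanged, B5 unchanged); cached 17 stands.
  F10: dirty, but its reads are unchanged (E2 unchanged); cached 17 stands.
  E11: dirty, but its reads are unchanged (F10 unchanged, E2 unchanged); cached 0 stands.
  H2: dirty, but its reads are unchanged (E11 unchanged, D4 unchanged); cached 17 stands.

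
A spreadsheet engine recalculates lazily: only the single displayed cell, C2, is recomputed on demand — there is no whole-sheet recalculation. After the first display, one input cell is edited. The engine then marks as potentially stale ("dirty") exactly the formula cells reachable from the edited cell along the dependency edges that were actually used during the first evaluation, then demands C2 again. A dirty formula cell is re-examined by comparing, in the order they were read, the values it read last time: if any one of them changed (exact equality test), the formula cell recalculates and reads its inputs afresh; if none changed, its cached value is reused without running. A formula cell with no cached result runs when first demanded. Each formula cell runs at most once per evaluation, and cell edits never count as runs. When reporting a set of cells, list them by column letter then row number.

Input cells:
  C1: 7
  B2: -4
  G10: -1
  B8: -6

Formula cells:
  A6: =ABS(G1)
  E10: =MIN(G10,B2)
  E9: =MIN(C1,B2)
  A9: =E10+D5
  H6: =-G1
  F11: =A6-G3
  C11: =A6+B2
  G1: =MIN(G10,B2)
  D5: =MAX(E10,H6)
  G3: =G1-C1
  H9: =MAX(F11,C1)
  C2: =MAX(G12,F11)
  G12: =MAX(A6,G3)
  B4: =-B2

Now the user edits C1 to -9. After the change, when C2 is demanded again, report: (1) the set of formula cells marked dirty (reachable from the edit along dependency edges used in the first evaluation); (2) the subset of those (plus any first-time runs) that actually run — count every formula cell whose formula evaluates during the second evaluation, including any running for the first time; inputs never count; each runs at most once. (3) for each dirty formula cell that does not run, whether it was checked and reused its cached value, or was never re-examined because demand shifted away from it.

Marked dirty: C2, F11, G3, G12.
Formula cells that run: C2, F11, G3, G12 — 4 in total.
Every dirty formula cell ran.

First evaluation (everything demanded from the output):
  G1 = MIN(-1, -4) = -4
  A6 = ABS(-4) = 4
  G3 = -4 - 7 = -11
  F11 = 4 - -11 = 15
  G12 = MAX(4, -11) = 4
  C2 = MAX(4, 15) = 15

Propagation after the edit:
  G3: runs — C1 7->-9; result 5.
  F11: runs — G3 -11->5; result -1.
  G12: runs — G3 -11->5; result 5.
  C2: runs — G12 4->5; F11 15->-1; result 5.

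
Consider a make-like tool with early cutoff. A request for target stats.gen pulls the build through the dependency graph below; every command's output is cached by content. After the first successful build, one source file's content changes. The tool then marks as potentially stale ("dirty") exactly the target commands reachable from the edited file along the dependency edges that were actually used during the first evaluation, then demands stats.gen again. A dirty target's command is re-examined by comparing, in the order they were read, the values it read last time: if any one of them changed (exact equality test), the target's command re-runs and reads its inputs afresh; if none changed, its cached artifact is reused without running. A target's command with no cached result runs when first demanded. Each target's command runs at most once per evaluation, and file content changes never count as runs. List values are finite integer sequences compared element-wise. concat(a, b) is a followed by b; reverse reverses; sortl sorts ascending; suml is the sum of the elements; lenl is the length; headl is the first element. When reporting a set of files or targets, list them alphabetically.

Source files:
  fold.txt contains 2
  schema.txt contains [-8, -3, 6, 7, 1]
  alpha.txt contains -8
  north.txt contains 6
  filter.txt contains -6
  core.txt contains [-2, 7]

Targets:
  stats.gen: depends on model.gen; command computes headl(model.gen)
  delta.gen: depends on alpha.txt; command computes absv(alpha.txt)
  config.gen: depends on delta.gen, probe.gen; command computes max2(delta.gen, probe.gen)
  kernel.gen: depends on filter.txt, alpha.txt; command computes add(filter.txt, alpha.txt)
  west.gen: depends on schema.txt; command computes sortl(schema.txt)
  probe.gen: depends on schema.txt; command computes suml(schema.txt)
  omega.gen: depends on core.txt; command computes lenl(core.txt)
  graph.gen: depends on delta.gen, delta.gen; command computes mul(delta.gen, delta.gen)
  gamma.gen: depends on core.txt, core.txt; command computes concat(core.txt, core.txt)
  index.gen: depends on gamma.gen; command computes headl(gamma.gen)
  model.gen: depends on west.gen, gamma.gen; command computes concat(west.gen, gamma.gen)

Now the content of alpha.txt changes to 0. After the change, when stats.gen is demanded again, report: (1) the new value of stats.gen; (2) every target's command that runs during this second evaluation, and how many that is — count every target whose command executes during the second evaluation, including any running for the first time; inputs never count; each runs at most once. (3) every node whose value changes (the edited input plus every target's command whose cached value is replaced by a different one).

Demanding stats.gen again yields -8.
0 target commands run: none.
The nodes whose values change: alpha.txt.
Note the shortcut — alpha.txt feeds only undemanded nodes, so no recomputation happens.

First demand of the output computes:
  gamma.gen = concat([-2, 7], [-2, 7]) = [-2, 7, -2, 7]
  west.gen = sortl([-8, -3, 6, 7, 1]) = [-8, -3, 1, 6, 7]
  model.gen = concat([-8, -3, 1, 6, 7], [-2, 7, -2, 7]) = [-8, -3, 1, 6, 7, -2, 7, -2, 7]
  stats.gen = headl([-8, -3, 1, 6, 7, -2, 7, -2, 7]) = -8

After the edit, cleaning proceeds:
  alpha.txt only reaches undemanded nodes; the second demand re-runs nothing.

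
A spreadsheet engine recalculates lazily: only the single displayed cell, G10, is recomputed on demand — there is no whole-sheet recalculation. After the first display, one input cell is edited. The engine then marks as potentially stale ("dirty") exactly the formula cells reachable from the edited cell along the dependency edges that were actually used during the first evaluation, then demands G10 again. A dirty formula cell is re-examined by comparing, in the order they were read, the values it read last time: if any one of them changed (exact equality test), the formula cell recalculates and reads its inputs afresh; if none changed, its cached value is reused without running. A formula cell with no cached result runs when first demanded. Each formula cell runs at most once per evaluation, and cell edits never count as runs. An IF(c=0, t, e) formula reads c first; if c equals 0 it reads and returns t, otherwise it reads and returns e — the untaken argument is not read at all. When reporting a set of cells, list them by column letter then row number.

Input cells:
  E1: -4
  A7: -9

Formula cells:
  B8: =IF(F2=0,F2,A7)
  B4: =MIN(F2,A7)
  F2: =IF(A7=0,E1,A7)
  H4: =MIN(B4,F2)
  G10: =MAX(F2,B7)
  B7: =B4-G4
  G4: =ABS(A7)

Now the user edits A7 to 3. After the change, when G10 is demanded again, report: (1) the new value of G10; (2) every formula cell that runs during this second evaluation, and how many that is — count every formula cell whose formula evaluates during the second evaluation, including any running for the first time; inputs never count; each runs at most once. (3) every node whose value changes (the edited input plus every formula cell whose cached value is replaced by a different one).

New value of G10: 3.
Formula cells that run: B4, B7, F2, G4, G10 — 5 in total.
Values that change: A7, B4, B7, F2, G4, G10.

First evaluation (everything demanded from the output):
  F2 = IF(A7=0: A7=-9 -> else branch A7) = -9
  B4 = MIN(-9, -9) = -9
  G4 = ABS(-9) = 9
  B7 = -9 - 9 = -18
  G10 = MAX(-9, -18) = -9

Propagation after the edit:
  F2: runs — A7 -9->3; A7 -9->3; result 3.
  B4: runs — F2 -9->3; A7 -9->3; result 3.
  G4: runs — A7 -9->3; result 3.
  B7: runs — B4 -9->3; G4 9->3; result 0.
  G10: runs — F2 -9->3; B7 -18->0; result 3.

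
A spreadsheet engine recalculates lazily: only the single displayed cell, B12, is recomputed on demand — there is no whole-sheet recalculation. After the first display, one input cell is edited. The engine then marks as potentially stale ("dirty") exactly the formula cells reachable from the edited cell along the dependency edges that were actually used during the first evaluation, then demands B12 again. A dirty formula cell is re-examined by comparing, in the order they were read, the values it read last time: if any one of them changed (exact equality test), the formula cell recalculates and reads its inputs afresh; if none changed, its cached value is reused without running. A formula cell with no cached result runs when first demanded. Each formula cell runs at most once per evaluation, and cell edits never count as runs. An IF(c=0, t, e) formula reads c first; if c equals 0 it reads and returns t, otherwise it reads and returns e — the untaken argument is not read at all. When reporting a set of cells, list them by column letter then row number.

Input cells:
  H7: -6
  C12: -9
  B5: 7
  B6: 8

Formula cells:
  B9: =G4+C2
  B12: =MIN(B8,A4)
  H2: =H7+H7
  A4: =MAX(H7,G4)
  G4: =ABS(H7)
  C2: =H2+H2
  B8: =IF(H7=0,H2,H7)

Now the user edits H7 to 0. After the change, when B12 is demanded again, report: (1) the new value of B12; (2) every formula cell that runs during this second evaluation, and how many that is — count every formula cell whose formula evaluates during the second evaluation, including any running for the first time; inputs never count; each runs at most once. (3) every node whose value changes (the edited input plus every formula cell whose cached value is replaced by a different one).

New value of B12: 0.
Formula cells that run: A4, B8, B12, G4, H2 — 5 in total.
Values that change: A4, B8, B12, G4, H7.
Key observation: a condition flipped, so demand reaches new nodes — H2 runs for the first time.

First evaluation (everything demanded from the output):
  B8 = IF(H7=0: H7=-6 -> else branch H7) = -6
  G4 = ABS(-6) = 6
  A4 = MAX(-6, 6) = 6
  B12 = MIN(-6, 6) = -6

Propagation after the edit:
  G4: runs — H7 -6->0; result 0.
  A4: runs — H7 -6->0; G4 6->0; result 0.
  H2: demanded for the first time — runs, produces 0.
  B8: runs — H7 -6->0; H7 -6->0; result 0.
  B12: runs — B8 -6->0; A4 6->0; result 0.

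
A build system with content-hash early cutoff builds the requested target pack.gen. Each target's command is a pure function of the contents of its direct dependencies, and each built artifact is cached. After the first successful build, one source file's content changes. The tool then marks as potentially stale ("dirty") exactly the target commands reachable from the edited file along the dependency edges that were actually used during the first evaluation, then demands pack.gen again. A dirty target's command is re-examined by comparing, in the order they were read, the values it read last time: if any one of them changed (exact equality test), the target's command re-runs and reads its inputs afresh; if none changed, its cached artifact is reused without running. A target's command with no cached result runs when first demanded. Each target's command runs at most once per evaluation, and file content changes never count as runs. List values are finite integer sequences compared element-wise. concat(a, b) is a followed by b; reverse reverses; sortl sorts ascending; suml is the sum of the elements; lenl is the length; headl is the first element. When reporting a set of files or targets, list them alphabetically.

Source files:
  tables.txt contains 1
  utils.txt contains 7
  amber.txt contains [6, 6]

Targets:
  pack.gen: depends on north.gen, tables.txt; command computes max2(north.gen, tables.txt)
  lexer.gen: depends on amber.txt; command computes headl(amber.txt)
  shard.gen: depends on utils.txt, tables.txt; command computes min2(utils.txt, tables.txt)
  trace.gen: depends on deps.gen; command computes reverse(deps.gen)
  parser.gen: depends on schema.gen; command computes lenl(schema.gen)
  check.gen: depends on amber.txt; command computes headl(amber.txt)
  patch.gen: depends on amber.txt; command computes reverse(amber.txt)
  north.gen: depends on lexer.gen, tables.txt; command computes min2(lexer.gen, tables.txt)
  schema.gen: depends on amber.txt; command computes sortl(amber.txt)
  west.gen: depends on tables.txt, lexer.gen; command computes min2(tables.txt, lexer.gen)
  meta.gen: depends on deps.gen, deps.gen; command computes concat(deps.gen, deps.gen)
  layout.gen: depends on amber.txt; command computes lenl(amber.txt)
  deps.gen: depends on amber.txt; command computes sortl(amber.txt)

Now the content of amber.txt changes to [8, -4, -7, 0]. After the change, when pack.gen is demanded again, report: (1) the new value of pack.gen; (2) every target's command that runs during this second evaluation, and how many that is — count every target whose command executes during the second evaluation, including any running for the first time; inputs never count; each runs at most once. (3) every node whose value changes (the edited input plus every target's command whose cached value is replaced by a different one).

First evaluation (everything demanded from the output):
  lexer.gen = headl([6, 6]) = 6
  north.gen = min2(6, 1) = 1
  pack.gen = max2(1, 1) = 1

Propagation after the edit:
  lexer.gen: runs — amber.txt [6, 6]->[8, -4, -7, 0]; result 8.
  north.gen: runs — lexer.gen 6->8; result 1 (same value as before).
  pack.gen: checked — values it read are unchanged (north.gen unchanged, tables.txt unchanged); reused cached 1 without running.

Key observation: the change is absorbed at north.gen — it re-runs but produces the same value, and the output's value is unchanged.

New value of pack.gen: 1.
Target commands that run: lexer.gen, north.gen — 2 in total.
Values that change: amber.txt, lexer.gen.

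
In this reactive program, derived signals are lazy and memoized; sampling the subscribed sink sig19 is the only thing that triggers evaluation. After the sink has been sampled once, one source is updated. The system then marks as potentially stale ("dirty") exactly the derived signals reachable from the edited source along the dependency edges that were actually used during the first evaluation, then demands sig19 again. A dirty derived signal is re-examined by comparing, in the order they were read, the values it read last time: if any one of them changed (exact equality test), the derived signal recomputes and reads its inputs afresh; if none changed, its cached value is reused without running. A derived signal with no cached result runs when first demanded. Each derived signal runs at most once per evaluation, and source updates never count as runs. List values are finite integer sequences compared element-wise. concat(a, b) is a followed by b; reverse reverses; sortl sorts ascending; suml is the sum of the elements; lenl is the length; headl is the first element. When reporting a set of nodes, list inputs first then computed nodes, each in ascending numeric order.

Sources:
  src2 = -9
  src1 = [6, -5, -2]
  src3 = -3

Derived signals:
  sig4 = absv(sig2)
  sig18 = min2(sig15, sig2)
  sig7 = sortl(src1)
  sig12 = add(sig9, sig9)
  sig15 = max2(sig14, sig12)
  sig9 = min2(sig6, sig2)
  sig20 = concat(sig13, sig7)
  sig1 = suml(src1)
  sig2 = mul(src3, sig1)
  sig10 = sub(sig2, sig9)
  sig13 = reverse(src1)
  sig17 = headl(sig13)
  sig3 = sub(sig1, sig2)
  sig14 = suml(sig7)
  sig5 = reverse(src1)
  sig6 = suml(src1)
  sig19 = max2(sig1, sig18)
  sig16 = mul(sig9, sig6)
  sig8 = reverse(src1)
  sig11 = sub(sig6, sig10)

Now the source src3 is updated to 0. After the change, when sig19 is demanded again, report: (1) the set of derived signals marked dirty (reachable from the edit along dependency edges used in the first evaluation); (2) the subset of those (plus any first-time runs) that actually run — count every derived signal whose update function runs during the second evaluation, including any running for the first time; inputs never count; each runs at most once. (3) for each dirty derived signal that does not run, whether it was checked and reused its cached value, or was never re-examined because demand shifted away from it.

First demand of the output computes:
  sig1 = suml([6, -5, -2]) = -1
  sig2 = mul(-3, -1) = 3
  sig6 = suml([6, -5, -2]) = -1
  sig7 = sortl([6, -5, -2]) = [-5, -2, 6]
  sig9 = min2(-1, 3) = -1
  sig12 = add(-1, -1) = -2
  sig14 = suml([-5, -2, 6]) = -1
  sig15 = max2(-1, -2) = -1
  sig18 = min2(-1, 3) = -1
  sig19 = max2(-1, -1) = -1

After the edit, cleaning proceeds:
  sig2: a read changed (src3 -3->0) — executes, giving 0.
  sig9: a read changed (sig2 3->0) — executes, giving -1 — identical to its old value.
  sig12: dirty, but its reads are unchanged (sig9 unchanged, sig9 unchanged); cached -2 stands.
  sig15: dirty, but its reads are unchanged (sig14 unchanged, sig12 unchanged); cached -1 stands.
  sig18: a read changed (sig2 3->0) — executes, giving -1 — identical to its old value.
  sig19: dirty, but its reads are unchanged (sig1 unchanged, sig18 unchanged); cached -1 stands.

Note where the cutoff bites: sig12 is checked, finds nothing changed, and keeps its cache.

The edit dirties: sig2, sig9, sig12, sig15, sig18, sig19.
3 derived signals run: sig2, sig9, sig18.
Cache hits after checking: sig12, sig15, sig19.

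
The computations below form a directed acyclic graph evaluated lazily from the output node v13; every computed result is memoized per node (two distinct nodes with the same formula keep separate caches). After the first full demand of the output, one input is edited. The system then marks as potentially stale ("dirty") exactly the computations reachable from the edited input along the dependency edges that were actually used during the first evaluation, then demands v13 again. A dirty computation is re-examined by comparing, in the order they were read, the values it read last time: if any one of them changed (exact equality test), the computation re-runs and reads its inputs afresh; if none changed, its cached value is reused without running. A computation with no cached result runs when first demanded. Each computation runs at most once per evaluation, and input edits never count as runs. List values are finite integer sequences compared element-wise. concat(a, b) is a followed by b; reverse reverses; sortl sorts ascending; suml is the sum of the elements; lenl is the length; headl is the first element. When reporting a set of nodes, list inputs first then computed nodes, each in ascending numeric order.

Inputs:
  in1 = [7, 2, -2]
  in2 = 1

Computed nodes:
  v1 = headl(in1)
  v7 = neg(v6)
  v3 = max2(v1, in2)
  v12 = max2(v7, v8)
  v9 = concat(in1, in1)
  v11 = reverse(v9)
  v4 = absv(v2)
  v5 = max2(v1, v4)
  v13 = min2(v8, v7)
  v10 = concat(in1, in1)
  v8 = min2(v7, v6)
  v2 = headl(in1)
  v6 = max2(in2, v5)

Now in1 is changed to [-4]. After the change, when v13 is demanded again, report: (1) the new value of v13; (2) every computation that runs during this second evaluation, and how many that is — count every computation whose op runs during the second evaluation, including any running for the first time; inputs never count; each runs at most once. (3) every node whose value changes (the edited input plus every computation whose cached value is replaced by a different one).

Demanding v13 again yields -4.
8 computations run: v1, v2, v4, v5, v6, v7, v8, v13.
The nodes whose values change: in1, v1, v2, v4, v5, v6, v7, v8, v13.

First demand of the output computes:
  v1 = headl([7, 2, -2]) = 7
  v2 = headl([7, 2, -2]) = 7
  v4 = absv(7) = 7
  v5 = max2(7, 7) = 7
  v6 = max2(1, 7) = 7
  v7 = neg(7) = -7
  v8 = min2(-7, 7) = -7
  v13 = min2(-7, -7) = -7

After the edit, cleaning proceeds:
  v1: a read changed (in1 [7, 2, -2]->[-4]) — executes, giving -4.
  v2: a read changed (in1 [7, 2, -2]->[-4]) — executes, giving -4.
  v4: a read changed (v2 7->-4) — executes, giving 4.
  v5: a read changed (v1 7->-4; v4 7->4) — executes, giving 4.
  v6: a read changed (v5 7->4) — executes, giving 4.
  v7: a read changed (v6 7->4) — executes, giving -4.
  v8: a read changed (v7 -7->-4; v6 7->4) — executes, giving -4.
  v13: a read changed (v8 -7->-4; v7 -7->-4) — executes, giving -4.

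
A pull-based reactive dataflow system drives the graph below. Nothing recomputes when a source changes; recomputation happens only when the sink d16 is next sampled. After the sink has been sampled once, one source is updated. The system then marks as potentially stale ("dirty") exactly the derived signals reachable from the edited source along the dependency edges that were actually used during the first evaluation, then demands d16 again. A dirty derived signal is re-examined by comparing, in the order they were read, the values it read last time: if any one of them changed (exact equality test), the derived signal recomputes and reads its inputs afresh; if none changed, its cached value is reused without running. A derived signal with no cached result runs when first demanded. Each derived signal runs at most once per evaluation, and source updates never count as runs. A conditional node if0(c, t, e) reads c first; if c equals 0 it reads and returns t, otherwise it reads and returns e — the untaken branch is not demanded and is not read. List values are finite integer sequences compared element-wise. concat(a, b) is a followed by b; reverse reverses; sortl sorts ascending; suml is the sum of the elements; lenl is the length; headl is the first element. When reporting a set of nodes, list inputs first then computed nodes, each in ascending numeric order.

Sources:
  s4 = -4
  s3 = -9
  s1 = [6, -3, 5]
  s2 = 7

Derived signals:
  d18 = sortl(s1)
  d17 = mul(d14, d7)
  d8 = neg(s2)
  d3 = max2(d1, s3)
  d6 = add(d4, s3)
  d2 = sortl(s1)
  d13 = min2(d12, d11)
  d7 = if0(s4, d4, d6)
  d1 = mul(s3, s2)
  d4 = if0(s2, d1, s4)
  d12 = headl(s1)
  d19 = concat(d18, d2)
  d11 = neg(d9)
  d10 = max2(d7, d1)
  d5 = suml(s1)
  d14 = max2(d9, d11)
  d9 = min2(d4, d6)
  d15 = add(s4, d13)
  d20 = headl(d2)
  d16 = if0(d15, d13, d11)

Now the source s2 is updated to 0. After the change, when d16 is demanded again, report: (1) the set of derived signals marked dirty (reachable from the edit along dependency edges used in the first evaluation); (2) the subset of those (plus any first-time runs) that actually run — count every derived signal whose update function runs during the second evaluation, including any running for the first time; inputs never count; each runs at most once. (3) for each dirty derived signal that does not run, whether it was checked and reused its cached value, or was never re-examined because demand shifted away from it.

Marked dirty: d4, d6, d9, d11, d13, d15, d16.
Derived signals that run: d1, d4, d6, d9, d11, d13, d16 — 7 in total.
Checked but reused from cache: d15.
Key observation: a condition flipped, so demand reaches new nodes — d1 runs for the first time.

First evaluation (everything demanded from the output):
  d4 = if0(s2=7 -> else branch s4) = -4
  d6 = add(-4, -9) = -13
  d9 = min2(-4, -13) = -13
  d11 = neg(-13) = 13
  d12 = headl([6, -3, 5]) = 6
  d13 = min2(6, 13) = 6
  d15 = add(-4, 6) = 2
  d16 = if0(d15=2 -> else branch d11) = 13

Propagation after the edit:
  d1: demanded for the first time — runs, produces 0.
  d4: runs — s2 7->0; result 0.
  d6: runs — d4 -4->0; result -9.
  d9: runs — d4 -4->0; d6 -13->-9; result -9.
  d11: runs — d9 -13->-9; result 9.
  d13: runs — d11 13->9; result 6 (same value as before).
  d15: checked — values it read are unchanged (s4 unchanged, d13 unchanged); reused cached 2 without running.
  d16: runs — d11 13->9; result 9.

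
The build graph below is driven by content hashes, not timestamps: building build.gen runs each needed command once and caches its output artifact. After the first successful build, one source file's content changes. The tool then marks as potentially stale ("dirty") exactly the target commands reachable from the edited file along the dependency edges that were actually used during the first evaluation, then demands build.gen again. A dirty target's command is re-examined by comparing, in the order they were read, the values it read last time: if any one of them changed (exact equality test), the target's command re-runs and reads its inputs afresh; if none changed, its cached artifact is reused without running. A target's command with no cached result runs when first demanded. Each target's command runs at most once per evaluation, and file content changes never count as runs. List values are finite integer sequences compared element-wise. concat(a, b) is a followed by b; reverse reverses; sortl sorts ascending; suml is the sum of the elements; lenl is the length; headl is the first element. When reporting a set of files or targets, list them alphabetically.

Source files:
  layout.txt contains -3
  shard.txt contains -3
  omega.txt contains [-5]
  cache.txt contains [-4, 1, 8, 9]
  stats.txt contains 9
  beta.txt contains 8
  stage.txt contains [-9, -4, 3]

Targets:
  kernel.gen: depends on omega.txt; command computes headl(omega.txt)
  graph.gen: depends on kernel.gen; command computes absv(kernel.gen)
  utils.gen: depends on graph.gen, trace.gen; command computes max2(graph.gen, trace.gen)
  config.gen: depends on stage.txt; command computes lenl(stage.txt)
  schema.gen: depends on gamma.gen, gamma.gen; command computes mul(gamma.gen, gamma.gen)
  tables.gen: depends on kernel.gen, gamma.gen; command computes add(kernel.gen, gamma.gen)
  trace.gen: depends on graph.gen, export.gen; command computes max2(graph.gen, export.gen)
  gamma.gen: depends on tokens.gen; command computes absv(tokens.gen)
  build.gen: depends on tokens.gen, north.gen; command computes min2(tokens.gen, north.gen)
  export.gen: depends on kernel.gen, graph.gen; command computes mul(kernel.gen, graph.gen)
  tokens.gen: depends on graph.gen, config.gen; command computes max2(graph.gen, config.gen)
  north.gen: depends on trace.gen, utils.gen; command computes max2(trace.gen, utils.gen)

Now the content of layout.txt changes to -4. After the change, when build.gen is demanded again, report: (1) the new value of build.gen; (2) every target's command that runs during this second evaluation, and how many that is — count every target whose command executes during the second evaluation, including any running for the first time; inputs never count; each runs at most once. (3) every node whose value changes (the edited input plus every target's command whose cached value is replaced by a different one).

Initial pass — values computed on the first demand:
  config.gen = lenl([-9, -4, 3]) = 3
  kernel.gen = headl([-5]) = -5
  graph.gen = absv(-5) = 5
  export.gen = mul(-5, 5) = -25
  tokens.gen = max2(5, 3) = 5
  trace.gen = max2(5, -25) = 5
  utils.gen = max2(5, 5) = 5
  north.gen = max2(5, 5) = 5
  build.gen = min2(5, 5) = 5

Second demand — change propagation:
  no demanded computation ever read layout.txt, so the edit dirties nothing and nothing runs.

The important point: nothing the output needs ever reads layout.txt, so the edit is invisible to it.

build.gen now evaluates to 5.
Run set: none (0 run).
Changed values: layout.txt.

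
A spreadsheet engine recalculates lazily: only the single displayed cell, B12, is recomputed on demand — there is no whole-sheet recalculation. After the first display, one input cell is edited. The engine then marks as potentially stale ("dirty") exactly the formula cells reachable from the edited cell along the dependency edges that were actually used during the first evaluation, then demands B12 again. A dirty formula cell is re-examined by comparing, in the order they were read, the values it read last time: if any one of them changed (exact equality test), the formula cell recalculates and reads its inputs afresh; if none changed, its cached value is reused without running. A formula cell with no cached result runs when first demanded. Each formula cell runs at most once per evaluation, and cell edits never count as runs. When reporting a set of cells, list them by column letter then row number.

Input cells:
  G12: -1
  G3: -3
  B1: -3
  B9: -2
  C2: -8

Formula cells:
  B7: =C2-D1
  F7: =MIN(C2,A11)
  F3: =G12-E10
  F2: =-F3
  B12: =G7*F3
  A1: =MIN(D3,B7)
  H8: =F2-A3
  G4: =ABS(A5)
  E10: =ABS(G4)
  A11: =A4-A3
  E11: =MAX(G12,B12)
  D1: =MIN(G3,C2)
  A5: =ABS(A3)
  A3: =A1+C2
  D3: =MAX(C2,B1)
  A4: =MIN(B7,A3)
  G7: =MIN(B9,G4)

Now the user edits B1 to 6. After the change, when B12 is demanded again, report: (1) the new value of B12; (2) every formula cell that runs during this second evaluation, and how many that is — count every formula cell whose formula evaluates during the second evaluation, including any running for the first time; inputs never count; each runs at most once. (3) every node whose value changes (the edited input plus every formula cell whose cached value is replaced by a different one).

New value of B12: 18.
Formula cells that run: A1, A3, A5, B12, D3, E10, F3, G4, G7 — 9 in total.
Values that change: A1, A3, A5, B1, B12, D3, E10, F3, G4.

First evaluation (everything demanded from the output):
  D1 = MIN(-3, -8) = -8
  B7 = -8 - -8 = 0
  D3 = MAX(-8, -3) = -3
  A1 = MIN(-3, 0) = -3
  A3 = -3 + -8 = -11
  A5 = ABS(-11) = 11
  G4 = ABS(11) = 11
  E10 = ABS(11) = 11
  F3 = -1 - 11 = -12
  G7 = MIN(-2, 11) = -2
  B12 = -2 * -12 = 24

Propagation after the edit:
  D3: runs — B1 -3->6; result 6.
  A1: runs — D3 -3->6; result 0.
  A3: runs — A1 -3->0; result -8.
  A5: runs — A3 -11->-8; result 8.
  G4: runs — A5 11->8; result 8.
  E10: runs — G4 11->8; result 8.
  F3: runs — E10 11->8; result -9.
  G7: runs — G4 11->8; result -2 (same value as before).
  B12: runs — F3 -12->-9; result 18.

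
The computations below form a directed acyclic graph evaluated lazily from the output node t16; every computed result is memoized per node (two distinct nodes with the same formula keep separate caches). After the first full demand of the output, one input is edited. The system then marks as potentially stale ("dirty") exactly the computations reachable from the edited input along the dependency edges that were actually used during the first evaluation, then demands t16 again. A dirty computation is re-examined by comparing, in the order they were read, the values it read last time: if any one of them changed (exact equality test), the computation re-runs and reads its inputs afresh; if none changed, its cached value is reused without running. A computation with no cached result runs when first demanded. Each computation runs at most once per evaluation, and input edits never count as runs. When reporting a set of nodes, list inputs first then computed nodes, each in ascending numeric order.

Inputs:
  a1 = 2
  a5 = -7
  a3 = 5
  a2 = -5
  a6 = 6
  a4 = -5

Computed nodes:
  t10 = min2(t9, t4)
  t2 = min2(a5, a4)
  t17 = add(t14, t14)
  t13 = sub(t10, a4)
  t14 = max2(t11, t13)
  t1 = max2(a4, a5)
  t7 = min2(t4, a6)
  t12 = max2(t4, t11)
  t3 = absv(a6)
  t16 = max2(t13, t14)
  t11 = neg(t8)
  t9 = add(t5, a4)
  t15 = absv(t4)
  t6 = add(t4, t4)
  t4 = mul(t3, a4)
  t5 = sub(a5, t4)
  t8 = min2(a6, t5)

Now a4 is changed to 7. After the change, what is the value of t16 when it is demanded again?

Demanding t16 again yields 49.

First demand of the output computes:
  t3 = absv(6) = 6
  t4 = mul(6, -5) = -30
  t5 = sub(-7, -30) = 23
  t8 = min2(6, 23) = 6
  t9 = add(23, -5) = 18
  t10 = min2(18, -30) = -30
  t11 = neg(6) = -6
  t13 = sub(-30, -5) = -25
  t14 = max2(-6, -25) = -6
  t16 = max2(-25, -6) = -6

After the edit, cleaning proceeds:
  t4: a read changed (a4 -5->7) — executes, giving 42.
  t5: a read changed (t4 -30->42) — executes, giving -49.
  t8: a read changed (t5 23->-49) — executes, giving -49.
  t9: a read changed (t5 23->-49; a4 -5->7) — executes, giving -42.
  t10: a read changed (t9 18->-42; t4 -30->42) — executes, giving -42.
  t11: a read changed (t8 6->-49) — executes, giving 49.
  t13: a read changed (t10 -30->-42; a4 -5->7) — executes, giving -49.
  t14: a read changed (t11 -6->49; t13 -25->-49) — executes, giving 49.
  t16: a read changed (t13 -25->-49; t14 -6->49) — executes, giving 49.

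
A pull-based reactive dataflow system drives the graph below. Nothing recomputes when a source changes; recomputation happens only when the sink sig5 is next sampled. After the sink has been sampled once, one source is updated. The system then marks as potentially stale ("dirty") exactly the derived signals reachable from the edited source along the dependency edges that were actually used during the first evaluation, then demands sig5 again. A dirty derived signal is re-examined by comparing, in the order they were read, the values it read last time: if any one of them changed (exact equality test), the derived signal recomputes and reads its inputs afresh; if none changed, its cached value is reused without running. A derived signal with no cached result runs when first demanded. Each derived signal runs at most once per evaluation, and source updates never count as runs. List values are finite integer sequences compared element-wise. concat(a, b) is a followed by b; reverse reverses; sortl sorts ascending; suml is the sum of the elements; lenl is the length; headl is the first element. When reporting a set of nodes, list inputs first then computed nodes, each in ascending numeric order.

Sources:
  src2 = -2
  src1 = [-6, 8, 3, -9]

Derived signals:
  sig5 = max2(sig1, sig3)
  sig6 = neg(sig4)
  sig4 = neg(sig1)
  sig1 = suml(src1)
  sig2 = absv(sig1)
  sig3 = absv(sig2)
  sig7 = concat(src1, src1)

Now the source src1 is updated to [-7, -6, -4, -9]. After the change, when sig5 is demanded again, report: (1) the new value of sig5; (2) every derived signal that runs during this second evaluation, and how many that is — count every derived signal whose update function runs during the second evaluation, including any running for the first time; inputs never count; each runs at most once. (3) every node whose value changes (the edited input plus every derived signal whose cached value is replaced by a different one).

New value of sig5: 26.
Derived signals that run: sig1, sig2, sig3, sig5 — 4 in total.
Values that change: src1, sig1, sig2, sig3, sig5.

First evaluation (everything demanded from the output):
  sig1 = suml([-6, 8, 3, -9]) = -4
  sig2 = absv(-4) = 4
  sig3 = absv(4) = 4
  sig5 = max2(-4, 4) = 4

Propagation after the edit:
  sig1: runs — src1 [-6, 8, 3, -9]->[-7, -6, -4, -9]; result -26.
  sig2: runs — sig1 -4->-26; result 26.
  sig3: runs — sig2 4->26; result 26.
  sig5: runs — sig1 -4->-26; sig3 4->26; result 26.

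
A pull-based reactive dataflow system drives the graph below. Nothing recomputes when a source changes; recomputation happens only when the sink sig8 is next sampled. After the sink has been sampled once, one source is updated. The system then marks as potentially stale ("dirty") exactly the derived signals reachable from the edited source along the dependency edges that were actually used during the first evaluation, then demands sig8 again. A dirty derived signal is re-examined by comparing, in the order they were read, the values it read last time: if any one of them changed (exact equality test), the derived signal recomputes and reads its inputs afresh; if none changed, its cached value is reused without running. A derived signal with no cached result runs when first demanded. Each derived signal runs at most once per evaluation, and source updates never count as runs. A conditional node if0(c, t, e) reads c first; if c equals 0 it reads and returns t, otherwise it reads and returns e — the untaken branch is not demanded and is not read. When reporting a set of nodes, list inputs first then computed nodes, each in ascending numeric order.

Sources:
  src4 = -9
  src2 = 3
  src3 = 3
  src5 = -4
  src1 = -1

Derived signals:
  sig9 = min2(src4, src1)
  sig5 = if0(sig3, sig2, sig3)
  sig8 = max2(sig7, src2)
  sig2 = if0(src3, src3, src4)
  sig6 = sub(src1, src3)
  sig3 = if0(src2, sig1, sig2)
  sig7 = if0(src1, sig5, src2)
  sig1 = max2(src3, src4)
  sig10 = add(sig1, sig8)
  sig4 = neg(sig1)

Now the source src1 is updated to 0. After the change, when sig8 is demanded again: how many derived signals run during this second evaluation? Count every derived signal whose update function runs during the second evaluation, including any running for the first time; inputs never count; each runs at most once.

Derived signals that run: sig2, sig3, sig5, sig7, sig8 — 5 in total.
Key observation: a condition flipped, so demand reaches new nodes — sig2, sig3, sig5 run for the first time.

First evaluation (everything demanded from the output):
  sig7 = if0(src1=-1 -> else branch src2) = 3
  sig8 = max2(3, 3) = 3

Propagation after the edit:
  sig2: demanded for the first time — runs, produces -9.
  sig3: demanded for the first time — runs, produces -9.
  sig5: demanded for the first time — runs, produces -9.
  sig7: runs — src1 -1->0; result -9.
  sig8: runs — sig7 3->-9; result 3 (same value as before).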